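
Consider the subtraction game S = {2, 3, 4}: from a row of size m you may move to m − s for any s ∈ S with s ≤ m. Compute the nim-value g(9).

1

Compute g(0), g(1), … for moves {2, 3, 4}:
g(0) = mex{} = 0
g(1) = mex{} = 0
g(2) = mex{0} = 1
g(3) = mex{0} = 1
g(4) = mex{0,1} = 2
g(5) = mex{0,1} = 2
g(6) = mex{1,2} = 0
g(7) = mex{1,2} = 0
g(8) = mex{0,2} = 1
g(9) = mex{0,2} = 1
So g(9) = 1.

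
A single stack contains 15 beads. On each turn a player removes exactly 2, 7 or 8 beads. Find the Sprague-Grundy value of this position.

Build the Grundy sequence with g(k) = mex{g(k−s) : s ∈ {2, 7, 8}, s ≤ k}:
k:     0  1  2  3  4  5  6  7  8  9 10 11 12 13 14 15
g(k):  0  0  1  1  0  0  1  1  2  2  0  3  1  2  0  0
So g(15) = 0.

0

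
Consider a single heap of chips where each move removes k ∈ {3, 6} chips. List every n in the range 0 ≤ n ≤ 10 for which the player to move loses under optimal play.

0, 1, 2, 9, 10

Compute g(0), g(1), … for moves {3, 6}:
g(0) = mex{} = 0
g(1) = mex{} = 0
g(2) = mex{} = 0
g(3) = mex{0} = 1
g(4) = mex{0} = 1
g(5) = mex{0} = 1
g(6) = mex{0,1} = 2
g(7) = mex{0,1} = 2
g(8) = mex{0,1} = 2
g(9) = mex{1,2} = 0
g(10) = mex{1,2} = 0
The P-positions (g = 0) in 0..10 are 0, 1, 2, 9, 10.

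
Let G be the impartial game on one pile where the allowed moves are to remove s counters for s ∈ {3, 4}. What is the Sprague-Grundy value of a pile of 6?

Build the Grundy sequence with g(k) = mex{g(k−s) : s ∈ {3, 4}, s ≤ k}:
g(0) = mex{} = 0
g(1) = mex{} = 0
g(2) = mex{} = 0
g(3) = mex{0} = 1
g(4) = mex{0} = 1
g(5) = mex{0} = 1
g(6) = mex{0,1} = 2
So g(6) = 2.

2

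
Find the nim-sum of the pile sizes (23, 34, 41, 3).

Nim-sum: 23 ^ 34 ^ 41 ^ 3 = 31.

31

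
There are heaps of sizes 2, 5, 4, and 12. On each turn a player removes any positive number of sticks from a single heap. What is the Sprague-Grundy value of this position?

Compute the nim-sum pairwise:
2 ^ 5 = 7
7 ^ 4 = 3
3 ^ 12 = 15

15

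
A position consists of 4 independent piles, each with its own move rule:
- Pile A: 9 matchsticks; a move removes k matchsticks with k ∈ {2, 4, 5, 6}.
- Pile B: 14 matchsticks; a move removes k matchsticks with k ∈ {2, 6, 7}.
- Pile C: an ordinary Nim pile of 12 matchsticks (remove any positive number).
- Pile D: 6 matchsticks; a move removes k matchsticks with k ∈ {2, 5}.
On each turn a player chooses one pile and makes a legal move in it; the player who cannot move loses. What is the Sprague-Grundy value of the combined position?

Build the Grundy sequence for pile A with g(k) = mex{g(k−s) : s ∈ {2, 4, 5, 6}, s ≤ k}:
g(0) = mex{} = 0
g(1) = mex{} = 0
g(2) = mex{0} = 1
g(3) = mex{0} = 1
g(4) = mex{0,1} = 2
g(5) = mex{0,1} = 2
g(6) = mex{0,1,2} = 3
g(7) = mex{0,1,2} = 3
g(8) = mex{1,2,3} = 0
g(9) = mex{1,2,3} = 0
So g(9) = 0.
Build the Grundy sequence for pile B with g(k) = mex{g(k−s) : s ∈ {2, 6, 7}, s ≤ k}:
g(0) = mex{} = 0
g(1) = mex{} = 0
g(2) = mex{0} = 1
g(3) = mex{0} = 1
g(4) = mex{1} = 0
g(5) = mex{1} = 0
g(6) = mex{0} = 1
g(7) = mex{0} = 1
g(8) = mex{0,1} = 2
g(9) = mex{1} = 0
g(10) = mex{0,1,2} = 3
g(11) = mex{0} = 1
g(12) = mex{0,1,3} = 2
g(13) = mex{1} = 0
g(14) = mex{1,2} = 0
So g(14) = 0.
Pile C is a plain Nim pile of size 12, so its Grundy value is 12.
For pile D, compute g(0), g(1), … with moves {2, 5}:
g(0) = mex{} = 0
g(1) = mex{} = 0
g(2) = mex{0} = 1
g(3) = mex{0} = 1
g(4) = mex{1} = 0
g(5) = mex{0,1} = 2
g(6) = mex{0} = 1
So g(6) = 1.
The value of a disjunctive sum is the nim-sum of the parts.
Combined value = 0 XOR 0 XOR 12 XOR 1 = 13.

13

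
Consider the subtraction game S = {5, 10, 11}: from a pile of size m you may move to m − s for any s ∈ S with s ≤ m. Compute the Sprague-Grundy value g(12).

2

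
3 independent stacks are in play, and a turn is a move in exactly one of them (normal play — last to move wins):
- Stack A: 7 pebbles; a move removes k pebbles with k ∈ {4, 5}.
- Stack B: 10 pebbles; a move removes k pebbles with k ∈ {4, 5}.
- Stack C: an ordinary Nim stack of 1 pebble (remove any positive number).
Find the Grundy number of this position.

0

For stack A, compute g(0), g(1), … with moves {4, 5}:
k:     0  1  2  3  4  5  6  7
g(k):  0  0  0  0  1  1  1  1
So g(7) = 1.
Grundy values for stack B (subtraction set {4, 5}):
k:     0  1  2  3  4  5  6  7  8  9 10
g(k):  0  0  0  0  1  1  1  1  2  0  0
So g(10) = 0.
Stack C is a plain Nim stack of size 1, so its Grundy value is 1.
By the Sprague-Grundy theorem, the Grundy value of a sum of independent games is the XOR of the component values.
Combined value = 1 ⊕ 0 ⊕ 1 = 0.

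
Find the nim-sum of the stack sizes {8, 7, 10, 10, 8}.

7

In binary:
  1000  (8)
  0111  (7)
  1010  (10)
  1010  (10)
  1000  (8)
  ----
  0111  (7)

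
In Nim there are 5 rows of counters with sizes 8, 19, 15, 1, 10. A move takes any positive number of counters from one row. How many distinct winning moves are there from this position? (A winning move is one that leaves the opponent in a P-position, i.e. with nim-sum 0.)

1

Write each in binary and XOR column by column:
  01000  (8)
  10011  (19)
  01111  (15)
  00001  (1)
  01010  (10)
  -----
  11111  (31)
The overall nim-sum is X = 31. A row of size p has a winning move iff p XOR X < p (reduce it to p XOR X).
  8: 8 XOR 31 = 23 ≥ 8 — no move.
  19: 19 XOR 31 = 12 < 19 — winning move (to 12).
  15: 15 XOR 31 = 16 ≥ 15 — no move.
  1: 1 XOR 31 = 30 ≥ 1 — no move.
  10: 10 XOR 31 = 21 ≥ 10 — no move.
That gives 1 winning move.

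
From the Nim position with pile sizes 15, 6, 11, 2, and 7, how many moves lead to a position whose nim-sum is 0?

3

Bitwise XOR of the heap sizes:
  1111  (15)
  0110  (6)
  1011  (11)
  0010  (2)
  0111  (7)
  ----
  0111  (7)
The overall nim-sum is X = 7. A pile of size p has a winning move iff p XOR X < p (reduce it to p XOR X).
  15: 15 XOR 7 = 8 < 15 — winning move (to 8).
  6: 6 XOR 7 = 1 < 6 — winning move (to 1).
  11: 11 XOR 7 = 12 ≥ 11 — no move.
  2: 2 XOR 7 = 5 ≥ 2 — no move.
  7: 7 XOR 7 = 0 < 7 — winning move (to 0).
That gives 3 winning moves.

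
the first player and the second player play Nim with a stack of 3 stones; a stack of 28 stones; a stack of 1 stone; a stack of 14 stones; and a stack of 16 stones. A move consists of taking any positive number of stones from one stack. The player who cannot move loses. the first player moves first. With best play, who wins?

Bitwise XOR of the heap sizes:
  00011  (3)
  11100  (28)
  00001  (1)
  01110  (14)
  10000  (16)
  -----
  00000  (0)
The nim-sum is 0, so this is a P-position: the player to move is in a losing position under optimal play; the first player is about to move from it and so loses — the second player wins.

the second player wins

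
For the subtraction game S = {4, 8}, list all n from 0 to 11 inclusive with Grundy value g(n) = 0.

0, 1, 2, 3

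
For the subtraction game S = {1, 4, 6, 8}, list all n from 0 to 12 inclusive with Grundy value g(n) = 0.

0, 2, 5, 7, 12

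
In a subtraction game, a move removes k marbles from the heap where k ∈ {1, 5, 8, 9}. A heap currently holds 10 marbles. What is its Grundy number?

2

Grundy values for subtraction set {1, 5, 8, 9}:
g(0) = mex{} = 0
g(1) = mex{0} = 1
g(2) = mex{1} = 0
g(3) = mex{0} = 1
g(4) = mex{1} = 0
g(5) = mex{0} = 1
g(6) = mex{1} = 0
g(7) = mex{0} = 1
g(8) = mex{0,1} = 2
g(9) = mex{0,1,2} = 3
g(10) = mex{0,1,3} = 2
So g(10) = 2.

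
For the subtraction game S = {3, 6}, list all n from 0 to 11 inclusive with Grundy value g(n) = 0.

0, 1, 2, 9, 10, 11

Build the Grundy sequence with g(k) = mex{g(k−s) : s ∈ {3, 6}, s ≤ k}:
g(0) = mex{} = 0
g(1) = mex{} = 0
g(2) = mex{} = 0
g(3) = mex{0} = 1
g(4) = mex{0} = 1
g(5) = mex{0} = 1
g(6) = mex{0,1} = 2
g(7) = mex{0,1} = 2
g(8) = mex{0,1} = 2
g(9) = mex{1,2} = 0
g(10) = mex{1,2} = 0
g(11) = mex{1,2} = 0
The P-positions (g = 0) in 0..11 are 0, 1, 2, 9, 10, 11.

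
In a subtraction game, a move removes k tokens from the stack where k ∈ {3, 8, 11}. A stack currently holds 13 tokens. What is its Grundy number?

2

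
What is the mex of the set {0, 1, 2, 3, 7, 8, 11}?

The values 0, 1, 2, 3 are all present; 4 is the first non-negative integer missing from the set.

4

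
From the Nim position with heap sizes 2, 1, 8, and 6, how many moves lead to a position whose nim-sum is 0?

1

Nim-sum: 2 XOR 1 XOR 8 XOR 6 = 13.
The overall nim-sum is X = 13. A heap of size p has a winning move iff p XOR X < p (reduce it to p XOR X).
  2: 2 XOR 13 = 15 ≥ 2 — no move.
  1: 1 XOR 13 = 12 ≥ 1 — no move.
  8: 8 XOR 13 = 5 < 8 — winning move (to 5).
  6: 6 XOR 13 = 11 ≥ 6 — no move.
That gives 1 winning move.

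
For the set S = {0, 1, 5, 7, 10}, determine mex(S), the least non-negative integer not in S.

The values 0, 1 are all present; 2 is the first non-negative integer missing from the set.

2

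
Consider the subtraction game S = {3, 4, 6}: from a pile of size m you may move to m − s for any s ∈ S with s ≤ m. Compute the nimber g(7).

2

Grundy values for subtraction set {3, 4, 6}:
k:     0  1  2  3  4  5  6  7
g(k):  0  0  0  1  1  1  2  2
So g(7) = 2.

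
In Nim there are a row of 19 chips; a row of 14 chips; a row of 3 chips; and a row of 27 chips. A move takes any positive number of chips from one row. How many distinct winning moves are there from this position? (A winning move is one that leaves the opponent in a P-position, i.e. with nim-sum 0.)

Compute the nim-sum pairwise:
19 ⊕ 14 = 29
29 ⊕ 3 = 30
30 ⊕ 27 = 5
The overall nim-sum is X = 5. A row of size p has a winning move iff p XOR X < p (reduce it to p XOR X).
  19: 19 XOR 5 = 22 ≥ 19 — no move.
  14: 14 XOR 5 = 11 < 14 — winning move (to 11).
  3: 3 XOR 5 = 6 ≥ 3 — no move.
  27: 27 XOR 5 = 30 ≥ 27 — no move.
That gives 1 winning move.

1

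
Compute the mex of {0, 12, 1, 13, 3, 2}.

4

The values 0, 1, 2, 3 are all present; 4 is the first non-negative integer missing from the set.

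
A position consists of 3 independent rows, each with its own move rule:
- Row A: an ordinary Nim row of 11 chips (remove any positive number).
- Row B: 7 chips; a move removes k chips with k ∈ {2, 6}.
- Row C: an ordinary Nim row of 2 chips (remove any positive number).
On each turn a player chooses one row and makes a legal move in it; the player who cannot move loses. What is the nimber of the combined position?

8

Row A is a plain Nim row of size 11, so its Grundy value is 11.
For row B, compute g(0), g(1), … with moves {2, 6}:
g(0) = mex{} = 0
g(1) = mex{} = 0
g(2) = mex{0} = 1
g(3) = mex{0} = 1
g(4) = mex{1} = 0
g(5) = mex{1} = 0
g(6) = mex{0} = 1
g(7) = mex{0} = 1
So g(7) = 1.
Row C is a plain Nim row of size 2, so its Grundy value is 2.
By the Sprague-Grundy theorem, the Grundy value of a sum of independent games is the XOR of the component values.
Combined value = 11 XOR 1 XOR 2 = 8.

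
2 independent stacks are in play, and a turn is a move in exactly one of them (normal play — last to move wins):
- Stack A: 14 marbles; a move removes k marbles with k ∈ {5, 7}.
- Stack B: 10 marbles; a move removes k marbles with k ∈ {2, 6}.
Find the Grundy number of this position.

For stack A, compute g(0), g(1), … with moves {5, 7}:
k:     0  1  2  3  4  5  6  7  8  9 10 11 12 13 14
g(k):  0  0  0  0  0  1  1  1  1  1  2  2  0  0  0
So g(14) = 0.
Build the Grundy sequence for stack B with g(k) = mex{g(k−s) : s ∈ {2, 6}, s ≤ k}:
k:     0  1  2  3  4  5  6  7  8  9 10
g(k):  0  0  1  1  0  0  1  1  0  0  1
So g(10) = 1.
By the Sprague-Grundy theorem, the Grundy value of a sum of independent games is the XOR of the component values.
Combined value = 0 ⊕ 1 = 1.

1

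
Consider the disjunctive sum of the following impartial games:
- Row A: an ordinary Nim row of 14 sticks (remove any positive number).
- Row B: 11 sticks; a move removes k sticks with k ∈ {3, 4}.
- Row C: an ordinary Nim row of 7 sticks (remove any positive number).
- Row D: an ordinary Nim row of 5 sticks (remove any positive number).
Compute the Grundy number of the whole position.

13

Row A is a plain Nim row of size 14, so its Grundy value is 14.
Build the Grundy sequence for row B with g(k) = mex{g(k−s) : s ∈ {3, 4}, s ≤ k}:
g(0) = mex{} = 0
g(1) = mex{} = 0
g(2) = mex{} = 0
g(3) = mex{0} = 1
g(4) = mex{0} = 1
g(5) = mex{0} = 1
g(6) = mex{0,1} = 2
g(7) = mex{1} = 0
g(8) = mex{1} = 0
g(9) = mex{1,2} = 0
g(10) = mex{0,2} = 1
g(11) = mex{0} = 1
So g(11) = 1.
Row C is a plain Nim row of size 7, so its Grundy value is 7.
Row D is a plain Nim row of size 5, so its Grundy value is 5.
The value of a disjunctive sum is the nim-sum of the parts.
Combined value = 14 ⊕ 1 ⊕ 7 ⊕ 5 = 13.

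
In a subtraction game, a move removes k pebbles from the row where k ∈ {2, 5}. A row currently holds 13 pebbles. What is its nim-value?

1

Grundy values for subtraction set {2, 5}:
g(0) = mex{} = 0
g(1) = mex{} = 0
g(2) = mex{0} = 1
g(3) = mex{0} = 1
g(4) = mex{1} = 0
g(5) = mex{0,1} = 2
g(6) = mex{0} = 1
g(7) = mex{1,2} = 0
g(8) = mex{1} = 0
g(9) = mex{0} = 1
g(10) = mex{0,2} = 1
g(11) = mex{1} = 0
g(12) = mex{0,1} = 2
g(13) = mex{0} = 1
So g(13) = 1.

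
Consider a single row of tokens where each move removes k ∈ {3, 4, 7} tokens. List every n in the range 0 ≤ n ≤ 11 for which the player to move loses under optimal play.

0, 1, 2, 10, 11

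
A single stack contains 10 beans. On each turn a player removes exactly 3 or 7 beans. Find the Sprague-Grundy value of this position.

0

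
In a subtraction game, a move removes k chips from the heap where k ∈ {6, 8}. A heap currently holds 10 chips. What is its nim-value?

Compute g(0), g(1), … for moves {6, 8}:
g(0) = mex{} = 0
g(1) = mex{} = 0
g(2) = mex{} = 0
g(3) = mex{} = 0
g(4) = mex{} = 0
g(5) = mex{} = 0
g(6) = mex{0} = 1
g(7) = mex{0} = 1
g(8) = mex{0} = 1
g(9) = mex{0} = 1
g(10) = mex{0} = 1
So g(10) = 1.

1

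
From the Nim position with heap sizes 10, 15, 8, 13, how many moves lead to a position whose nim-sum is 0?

0

In binary:
  1010  (10)
  1111  (15)
  1000  (8)
  1101  (13)
  ----
  0000  (0)
The nim-sum is already 0, so every move leaves a nonzero nim-sum — there are no winning moves.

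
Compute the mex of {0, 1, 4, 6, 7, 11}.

2

The values 0, 1 are all present; 2 is the first non-negative integer missing from the set.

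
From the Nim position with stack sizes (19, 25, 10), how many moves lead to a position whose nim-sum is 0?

In binary:
  10011  (19)
  11001  (25)
  01010  (10)
  -----
  00000  (0)
The nim-sum is already 0, so every move leaves a nonzero nim-sum — there are no winning moves.

0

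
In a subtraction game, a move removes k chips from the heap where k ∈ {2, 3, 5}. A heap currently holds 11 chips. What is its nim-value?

Grundy values for subtraction set {2, 3, 5}:
g(0) = mex{} = 0
g(1) = mex{} = 0
g(2) = mex{0} = 1
g(3) = mex{0} = 1
g(4) = mex{0,1} = 2
g(5) = mex{0,1} = 2
g(6) = mex{0,1,2} = 3
g(7) = mex{1,2} = 0
g(8) = mex{1,2,3} = 0
g(9) = mex{0,2,3} = 1
g(10) = mex{0,2} = 1
g(11) = mex{0,1,3} = 2
So g(11) = 2.

2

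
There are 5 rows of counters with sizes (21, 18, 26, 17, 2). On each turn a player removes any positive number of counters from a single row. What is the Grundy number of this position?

14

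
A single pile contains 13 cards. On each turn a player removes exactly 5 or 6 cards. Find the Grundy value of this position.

0

Grundy values for subtraction set {5, 6}:
k:     0  1  2  3  4  5  6  7  8  9 10 11 12 13
g(k):  0  0  0  0  0  1  1  1  1  1  2  0  0  0
So g(13) = 0.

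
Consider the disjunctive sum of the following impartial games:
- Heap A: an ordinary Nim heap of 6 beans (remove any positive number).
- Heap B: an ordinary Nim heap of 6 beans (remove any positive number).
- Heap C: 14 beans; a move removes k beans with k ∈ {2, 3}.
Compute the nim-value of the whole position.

Heap A is a plain Nim heap of size 6, so its Grundy value is 6.
Heap B is a plain Nim heap of size 6, so its Grundy value is 6.
Build the Grundy sequence for heap C with g(k) = mex{g(k−s) : s ∈ {2, 3}, s ≤ k}:
k:     0  1  2  3  4  5  6  7  8  9 10 11 12 13 14
g(k):  0  0  1  1  2  0  0  1  1  2  0  0  1  1  2
So g(14) = 2.
The value of a disjunctive sum is the nim-sum of the parts.
Combined value = 6 ⊕ 6 ⊕ 2 = 2.

2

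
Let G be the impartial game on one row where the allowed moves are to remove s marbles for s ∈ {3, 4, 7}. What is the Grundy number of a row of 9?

3

Build the Grundy sequence with g(k) = mex{g(k−s) : s ∈ {3, 4, 7}, s ≤ k}:
k:     0  1  2  3  4  5  6  7  8  9
g(k):  0  0  0  1  1  1  2  2  2  3
So g(9) = 3.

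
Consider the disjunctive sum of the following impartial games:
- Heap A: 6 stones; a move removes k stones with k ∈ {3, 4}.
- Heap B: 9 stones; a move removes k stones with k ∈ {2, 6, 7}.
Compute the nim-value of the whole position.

2

Build the Grundy sequence for heap A with g(k) = mex{g(k−s) : s ∈ {3, 4}, s ≤ k}:
g(0) = mex{} = 0
g(1) = mex{} = 0
g(2) = mex{} = 0
g(3) = mex{0} = 1
g(4) = mex{0} = 1
g(5) = mex{0} = 1
g(6) = mex{0,1} = 2
So g(6) = 2.
Build the Grundy sequence for heap B with g(k) = mex{g(k−s) : s ∈ {2, 6, 7}, s ≤ k}:
g(0) = mex{} = 0
g(1) = mex{} = 0
g(2) = mex{0} = 1
g(3) = mex{0} = 1
g(4) = mex{1} = 0
g(5) = mex{1} = 0
g(6) = mex{0} = 1
g(7) = mex{0} = 1
g(8) = mex{0,1} = 2
g(9) = mex{1} = 0
So g(9) = 0.
By the Sprague-Grundy theorem, the Grundy value of a sum of independent games is the XOR of the component values.
Combined value = 2 ⊕ 0 = 2.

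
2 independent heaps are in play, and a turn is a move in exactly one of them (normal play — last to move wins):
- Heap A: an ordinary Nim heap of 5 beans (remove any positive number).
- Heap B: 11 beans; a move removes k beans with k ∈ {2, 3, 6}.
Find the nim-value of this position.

4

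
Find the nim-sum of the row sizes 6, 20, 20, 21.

Compute the nim-sum pairwise:
6 ⊕ 20 = 18
18 ⊕ 20 = 6
6 ⊕ 21 = 19

19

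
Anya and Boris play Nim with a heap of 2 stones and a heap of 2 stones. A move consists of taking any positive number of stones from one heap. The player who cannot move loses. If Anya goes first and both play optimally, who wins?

In binary:
  10  (2)
  10  (2)
  --
  00  (0)
The nim-sum is 0, so this is a P-position: the player to move is in a losing position under optimal play; Anya is about to move from it and so loses — Boris wins.

Boris wins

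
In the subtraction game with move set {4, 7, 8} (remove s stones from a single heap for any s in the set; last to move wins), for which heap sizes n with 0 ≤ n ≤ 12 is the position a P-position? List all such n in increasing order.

0, 1, 2, 3, 12

Compute g(0), g(1), … for moves {4, 7, 8}:
k:     0  1  2  3  4  5  6  7  8  9 10 11 12
g(k):  0  0  0  0  1  1  1  1  2  2  2  2  0
The P-positions (g = 0) in 0..12 are 0, 1, 2, 3, 12.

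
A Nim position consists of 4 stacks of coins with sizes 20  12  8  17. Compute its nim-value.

1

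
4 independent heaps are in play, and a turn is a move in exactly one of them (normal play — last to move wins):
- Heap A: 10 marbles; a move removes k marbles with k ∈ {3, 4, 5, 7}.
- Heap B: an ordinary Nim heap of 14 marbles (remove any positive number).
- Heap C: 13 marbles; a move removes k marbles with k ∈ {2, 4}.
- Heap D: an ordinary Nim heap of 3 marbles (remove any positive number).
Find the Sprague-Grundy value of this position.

13

Build the Grundy sequence for heap A with g(k) = mex{g(k−s) : s ∈ {3, 4, 5, 7}, s ≤ k}:
k:     0  1  2  3  4  5  6  7  8  9 10
g(k):  0  0  0  1  1  1  2  2  2  3  0
So g(10) = 0.
Heap B is a plain Nim heap of size 14, so its Grundy value is 14.
Grundy values for heap C (subtraction set {2, 4}):
g(0) = mex{} = 0
g(1) = mex{} = 0
g(2) = mex{0} = 1
g(3) = mex{0} = 1
g(4) = mex{0,1} = 2
g(5) = mex{0,1} = 2
g(6) = mex{1,2} = 0
g(7) = mex{1,2} = 0
g(8) = mex{0,2} = 1
g(9) = mex{0,2} = 1
g(10) = mex{0,1} = 2
g(11) = mex{0,1} = 2
g(12) = mex{1,2} = 0
g(13) = mex{1,2} = 0
So g(13) = 0.
Heap D is a plain Nim heap of size 3, so its Grundy value is 3.
The value of a disjunctive sum is the nim-sum of the parts.
Combined value = 0 ⊕ 14 ⊕ 0 ⊕ 3 = 13.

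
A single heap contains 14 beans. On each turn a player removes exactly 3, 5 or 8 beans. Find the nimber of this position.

Build the Grundy sequence with g(k) = mex{g(k−s) : s ∈ {3, 5, 8}, s ≤ k}:
k:     0  1  2  3  4  5  6  7  8  9 10 11 12 13 14
g(k):  0  0  0  1  1  1  2  2  2  3  3  0  0  0  1
So g(14) = 1.

1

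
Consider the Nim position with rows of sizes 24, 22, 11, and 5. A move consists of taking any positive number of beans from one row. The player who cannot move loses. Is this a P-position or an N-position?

In binary:
  11000  (24)
  10110  (22)
  01011  (11)
  00101  (5)
  -----
  00000  (0)
The nim-sum is 0, so this is a P-position: the player to move is in a losing position under optimal play.

P-position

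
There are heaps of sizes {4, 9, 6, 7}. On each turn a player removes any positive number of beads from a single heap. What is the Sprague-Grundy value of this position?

12

Bitwise XOR of the heap sizes:
  0100  (4)
  1001  (9)
  0110  (6)
  0111  (7)
  ----
  1100  (12)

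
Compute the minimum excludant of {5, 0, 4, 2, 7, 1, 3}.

6

The values 0, 1, 2, 3, 4, 5 are all present; 6 is the first non-negative integer missing from the set.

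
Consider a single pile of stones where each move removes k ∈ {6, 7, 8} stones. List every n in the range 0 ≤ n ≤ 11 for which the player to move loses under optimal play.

0, 1, 2, 3, 4, 5

Grundy values for subtraction set {6, 7, 8}:
g(0) = mex{} = 0
g(1) = mex{} = 0
g(2) = mex{} = 0
g(3) = mex{} = 0
g(4) = mex{} = 0
g(5) = mex{} = 0
g(6) = mex{0} = 1
g(7) = mex{0} = 1
g(8) = mex{0} = 1
g(9) = mex{0} = 1
g(10) = mex{0} = 1
g(11) = mex{0} = 1
The P-positions (g = 0) in 0..11 are 0, 1, 2, 3, 4, 5.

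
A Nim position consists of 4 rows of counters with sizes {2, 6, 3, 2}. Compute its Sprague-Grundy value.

Nim-sum: 2 ^ 6 ^ 3 ^ 2 = 5.

5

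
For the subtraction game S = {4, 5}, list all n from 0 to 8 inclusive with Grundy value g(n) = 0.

Grundy values for subtraction set {4, 5}:
g(0) = mex{} = 0
g(1) = mex{} = 0
g(2) = mex{} = 0
g(3) = mex{} = 0
g(4) = mex{0} = 1
g(5) = mex{0} = 1
g(6) = mex{0} = 1
g(7) = mex{0} = 1
g(8) = mex{0,1} = 2
The P-positions (g = 0) in 0..8 are 0, 1, 2, 3.

0, 1, 2, 3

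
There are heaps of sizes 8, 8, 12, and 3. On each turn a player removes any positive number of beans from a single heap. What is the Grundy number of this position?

Compute the nim-sum pairwise:
8 ^ 8 = 0
0 ^ 12 = 12
12 ^ 3 = 15

15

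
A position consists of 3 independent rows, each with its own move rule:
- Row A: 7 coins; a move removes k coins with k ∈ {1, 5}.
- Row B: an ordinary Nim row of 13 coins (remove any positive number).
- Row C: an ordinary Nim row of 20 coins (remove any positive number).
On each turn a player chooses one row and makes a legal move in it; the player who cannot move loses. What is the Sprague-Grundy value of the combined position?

24

Grundy values for row A (subtraction set {1, 5}):
g(0) = mex{} = 0
g(1) = mex{0} = 1
g(2) = mex{1} = 0
g(3) = mex{0} = 1
g(4) = mex{1} = 0
g(5) = mex{0} = 1
g(6) = mex{1} = 0
g(7) = mex{0} = 1
So g(7) = 1.
Row B is a plain Nim row of size 13, so its Grundy value is 13.
Row C is a plain Nim row of size 20, so its Grundy value is 20.
By the Sprague-Grundy theorem, the Grundy value of a sum of independent games is the XOR of the component values.
Combined value = 1 XOR 13 XOR 20 = 24.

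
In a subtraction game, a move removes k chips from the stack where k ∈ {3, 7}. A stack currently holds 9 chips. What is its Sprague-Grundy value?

Build the Grundy sequence with g(k) = mex{g(k−s) : s ∈ {3, 7}, s ≤ k}:
k:     0  1  2  3  4  5  6  7  8  9
g(k):  0  0  0  1  1  1  0  2  2  1
So g(9) = 1.

1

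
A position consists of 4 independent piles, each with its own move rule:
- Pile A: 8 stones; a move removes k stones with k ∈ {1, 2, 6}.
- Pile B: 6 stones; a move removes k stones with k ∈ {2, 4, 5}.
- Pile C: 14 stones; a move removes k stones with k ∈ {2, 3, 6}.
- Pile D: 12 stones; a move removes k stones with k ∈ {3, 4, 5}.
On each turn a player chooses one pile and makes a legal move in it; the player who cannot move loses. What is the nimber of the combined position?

For pile A, compute g(0), g(1), … with moves {1, 2, 6}:
g(0) = mex{} = 0
g(1) = mex{0} = 1
g(2) = mex{0,1} = 2
g(3) = mex{1,2} = 0
g(4) = mex{0,2} = 1
g(5) = mex{0,1} = 2
g(6) = mex{0,1,2} = 3
g(7) = mex{1,2,3} = 0
g(8) = mex{0,2,3} = 1
So g(8) = 1.
Build the Grundy sequence for pile B with g(k) = mex{g(k−s) : s ∈ {2, 4, 5}, s ≤ k}:
g(0) = mex{} = 0
g(1) = mex{} = 0
g(2) = mex{0} = 1
g(3) = mex{0} = 1
g(4) = mex{0,1} = 2
g(5) = mex{0,1} = 2
g(6) = mex{0,1,2} = 3
So g(6) = 3.
Grundy values for pile C (subtraction set {2, 3, 6}):
k:     0  1  2  3  4  5  6  7  8  9 10 11 12 13 14
g(k):  0  0  1  1  2  0  3  1  2  0  0  1  1  2  0
So g(14) = 0.
Grundy values for pile D (subtraction set {3, 4, 5}):
g(0) = mex{} = 0
g(1) = mex{} = 0
g(2) = mex{} = 0
g(3) = mex{0} = 1
g(4) = mex{0} = 1
g(5) = mex{0} = 1
g(6) = mex{0,1} = 2
g(7) = mex{0,1} = 2
g(8) = mex{1} = 0
g(9) = mex{1,2} = 0
g(10) = mex{1,2} = 0
g(11) = mex{0,2} = 1
g(12) = mex{0,2} = 1
So g(12) = 1.
By the Sprague-Grundy theorem, the Grundy value of a sum of independent games is the XOR of the component values.
Combined value = 1 ⊕ 3 ⊕ 0 ⊕ 1 = 3.

3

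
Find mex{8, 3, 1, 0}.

2

The values 0, 1 are all present; 2 is the first non-negative integer missing from the set.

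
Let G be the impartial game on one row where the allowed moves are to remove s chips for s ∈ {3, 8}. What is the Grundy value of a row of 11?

0

Build the Grundy sequence with g(k) = mex{g(k−s) : s ∈ {3, 8}, s ≤ k}:
k:     0  1  2  3  4  5  6  7  8  9 10 11
g(k):  0  0  0  1  1  1  0  0  2  1  1  0
So g(11) = 0.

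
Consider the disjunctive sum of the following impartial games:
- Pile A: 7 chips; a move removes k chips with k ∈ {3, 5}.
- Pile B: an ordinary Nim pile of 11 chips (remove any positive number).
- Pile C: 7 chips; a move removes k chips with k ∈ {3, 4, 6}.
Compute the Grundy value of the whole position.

11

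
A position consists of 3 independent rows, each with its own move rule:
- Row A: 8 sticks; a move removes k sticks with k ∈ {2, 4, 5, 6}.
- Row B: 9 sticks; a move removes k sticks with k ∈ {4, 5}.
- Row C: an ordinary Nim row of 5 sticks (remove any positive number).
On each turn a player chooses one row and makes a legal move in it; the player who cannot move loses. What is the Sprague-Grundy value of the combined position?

Build the Grundy sequence for row A with g(k) = mex{g(k−s) : s ∈ {2, 4, 5, 6}, s ≤ k}:
g(0) = mex{} = 0
g(1) = mex{} = 0
g(2) = mex{0} = 1
g(3) = mex{0} = 1
g(4) = mex{0,1} = 2
g(5) = mex{0,1} = 2
g(6) = mex{0,1,2} = 3
g(7) = mex{0,1,2} = 3
g(8) = mex{1,2,3} = 0
So g(8) = 0.
Grundy values for row B (subtraction set {4, 5}):
g(0) = mex{} = 0
g(1) = mex{} = 0
g(2) = mex{} = 0
g(3) = mex{} = 0
g(4) = mex{0} = 1
g(5) = mex{0} = 1
g(6) = mex{0} = 1
g(7) = mex{0} = 1
g(8) = mex{0,1} = 2
g(9) = mex{1} = 0
So g(9) = 0.
Row C is a plain Nim row of size 5, so its Grundy value is 5.
The value of a disjunctive sum is the nim-sum of the parts.
Combined value = 0 XOR 0 XOR 5 = 5.

5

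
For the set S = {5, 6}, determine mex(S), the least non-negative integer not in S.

0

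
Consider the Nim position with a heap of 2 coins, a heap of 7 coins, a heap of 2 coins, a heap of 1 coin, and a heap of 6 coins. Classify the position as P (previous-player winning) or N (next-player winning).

P-position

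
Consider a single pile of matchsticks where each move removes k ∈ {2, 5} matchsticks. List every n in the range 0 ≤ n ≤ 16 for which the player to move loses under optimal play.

Grundy values for subtraction set {2, 5}:
k:     0  1  2  3  4  5  6  7  8  9 10 11 12 13 14 15 16
g(k):  0  0  1  1  0  2  1  0  0  1  1  0  2  1  0  0  1
The P-positions (g = 0) in 0..16 are 0, 1, 4, 7, 8, 11, 14, 15.

0, 1, 4, 7, 8, 11, 14, 15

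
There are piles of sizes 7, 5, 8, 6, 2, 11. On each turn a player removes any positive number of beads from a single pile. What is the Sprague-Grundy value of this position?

5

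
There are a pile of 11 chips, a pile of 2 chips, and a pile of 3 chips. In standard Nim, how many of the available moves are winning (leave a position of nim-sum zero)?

In binary:
  1011  (11)
  0010  (2)
  0011  (3)
  ----
  1010  (10)
The overall nim-sum is X = 10. A pile of size p has a winning move iff p XOR X < p (reduce it to p XOR X).
  11: 11 XOR 10 = 1 < 11 — winning move (to 1).
  2: 2 XOR 10 = 8 ≥ 2 — no move.
  3: 3 XOR 10 = 9 ≥ 3 — no move.
That gives 1 winning move.

1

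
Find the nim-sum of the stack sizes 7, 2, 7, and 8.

10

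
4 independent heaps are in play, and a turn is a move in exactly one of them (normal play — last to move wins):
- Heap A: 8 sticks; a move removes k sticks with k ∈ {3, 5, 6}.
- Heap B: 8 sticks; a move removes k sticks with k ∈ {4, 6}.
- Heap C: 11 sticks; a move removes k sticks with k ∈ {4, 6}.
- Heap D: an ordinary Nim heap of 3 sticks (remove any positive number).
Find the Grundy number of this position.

3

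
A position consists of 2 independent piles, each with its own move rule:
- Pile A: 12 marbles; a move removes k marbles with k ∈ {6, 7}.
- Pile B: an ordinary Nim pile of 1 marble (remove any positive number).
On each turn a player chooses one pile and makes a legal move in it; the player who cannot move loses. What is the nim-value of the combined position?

For pile A, compute g(0), g(1), … with moves {6, 7}:
k:     0  1  2  3  4  5  6  7  8  9 10 11 12
g(k):  0  0  0  0  0  0  1  1  1  1  1  1  2
So g(12) = 2.
Pile B is a plain Nim pile of size 1, so its Grundy value is 1.
By the Sprague-Grundy theorem, the Grundy value of a sum of independent games is the XOR of the component values.
Combined value = 2 XOR 1 = 3.

3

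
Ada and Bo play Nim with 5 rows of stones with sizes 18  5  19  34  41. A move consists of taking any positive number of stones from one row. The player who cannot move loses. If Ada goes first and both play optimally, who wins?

Compute the nim-sum pairwise:
18 ^ 5 = 23
23 ^ 19 = 4
4 ^ 34 = 38
38 ^ 41 = 15
The nim-sum is 15 ≠ 0, so this is an N-position: the player to move can win; Ada has a winning move.

Ada wins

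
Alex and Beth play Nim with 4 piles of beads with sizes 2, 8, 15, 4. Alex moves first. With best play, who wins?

Alex wins

Compute the nim-sum pairwise:
2 ^ 8 = 10
10 ^ 15 = 5
5 ^ 4 = 1
The nim-sum is 1 ≠ 0, so this is an N-position: the player to move can win; Alex has a winning move.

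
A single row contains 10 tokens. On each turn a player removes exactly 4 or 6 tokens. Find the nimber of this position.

0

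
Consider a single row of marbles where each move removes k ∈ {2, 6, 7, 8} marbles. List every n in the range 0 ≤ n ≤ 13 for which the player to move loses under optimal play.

0, 1, 4, 5

Build the Grundy sequence with g(k) = mex{g(k−s) : s ∈ {2, 6, 7, 8}, s ≤ k}:
k:     0  1  2  3  4  5  6  7  8  9 10 11 12 13
g(k):  0  0  1  1  0  0  1  1  2  2  3  3  2  2
The P-positions (g = 0) in 0..13 are 0, 1, 4, 5.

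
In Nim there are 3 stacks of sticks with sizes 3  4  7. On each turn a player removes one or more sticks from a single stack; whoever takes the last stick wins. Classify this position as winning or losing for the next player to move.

Nim-sum: 3 ^ 4 ^ 7 = 0.
The nim-sum is 0, so this is a P-position: the player to move is in a losing position under optimal play.

Losing position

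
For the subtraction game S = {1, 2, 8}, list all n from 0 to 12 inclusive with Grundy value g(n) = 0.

Grundy values for subtraction set {1, 2, 8}:
g(0) = mex{} = 0
g(1) = mex{0} = 1
g(2) = mex{0,1} = 2
g(3) = mex{1,2} = 0
g(4) = mex{0,2} = 1
g(5) = mex{0,1} = 2
g(6) = mex{1,2} = 0
g(7) = mex{0,2} = 1
g(8) = mex{0,1} = 2
g(9) = mex{1,2} = 0
g(10) = mex{0,2} = 1
g(11) = mex{0,1} = 2
g(12) = mex{1,2} = 0
The P-positions (g = 0) in 0..12 are 0, 3, 6, 9, 12.

0, 3, 6, 9, 12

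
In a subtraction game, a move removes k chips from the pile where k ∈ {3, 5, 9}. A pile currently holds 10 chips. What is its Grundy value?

Compute g(0), g(1), … for moves {3, 5, 9}:
g(0) = mex{} = 0
g(1) = mex{} = 0
g(2) = mex{} = 0
g(3) = mex{0} = 1
g(4) = mex{0} = 1
g(5) = mex{0} = 1
g(6) = mex{0,1} = 2
g(7) = mex{0,1} = 2
g(8) = mex{1} = 0
g(9) = mex{0,1,2} = 3
g(10) = mex{0,1,2} = 3
So g(10) = 3.

3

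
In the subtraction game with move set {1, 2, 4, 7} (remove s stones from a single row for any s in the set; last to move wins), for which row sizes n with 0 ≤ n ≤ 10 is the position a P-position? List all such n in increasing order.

0, 3, 6, 9

Grundy values for subtraction set {1, 2, 4, 7}:
g(0) = mex{} = 0
g(1) = mex{0} = 1
g(2) = mex{0,1} = 2
g(3) = mex{1,2} = 0
g(4) = mex{0,2} = 1
g(5) = mex{0,1} = 2
g(6) = mex{1,2} = 0
g(7) = mex{0,2} = 1
g(8) = mex{0,1} = 2
g(9) = mex{1,2} = 0
g(10) = mex{0,2} = 1
The P-positions (g = 0) in 0..10 are 0, 3, 6, 9.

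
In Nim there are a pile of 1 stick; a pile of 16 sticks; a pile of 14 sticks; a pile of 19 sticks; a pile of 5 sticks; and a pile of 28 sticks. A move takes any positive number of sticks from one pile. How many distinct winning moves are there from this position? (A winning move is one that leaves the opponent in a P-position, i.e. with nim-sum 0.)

3

Nim-sum: 1 XOR 16 XOR 14 XOR 19 XOR 5 XOR 28 = 21.
The overall nim-sum is X = 21. A pile of size p has a winning move iff p XOR X < p (reduce it to p XOR X).
  1: 1 XOR 21 = 20 ≥ 1 — no move.
  16: 16 XOR 21 = 5 < 16 — winning move (to 5).
  14: 14 XOR 21 = 27 ≥ 14 — no move.
  19: 19 XOR 21 = 6 < 19 — winning move (to 6).
  5: 5 XOR 21 = 16 ≥ 5 — no move.
  28: 28 XOR 21 = 9 < 28 — winning move (to 9).
That gives 3 winning moves.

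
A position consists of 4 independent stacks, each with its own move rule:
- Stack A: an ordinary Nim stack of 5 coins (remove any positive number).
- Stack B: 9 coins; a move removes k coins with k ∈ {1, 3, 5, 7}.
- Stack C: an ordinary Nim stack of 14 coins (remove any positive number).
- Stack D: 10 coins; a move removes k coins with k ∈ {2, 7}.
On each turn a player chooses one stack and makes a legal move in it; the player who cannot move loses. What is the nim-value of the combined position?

Stack A is a plain Nim stack of size 5, so its Grundy value is 5.
Build the Grundy sequence for stack B with g(k) = mex{g(k−s) : s ∈ {1, 3, 5, 7}, s ≤ k}:
g(0) = mex{} = 0
g(1) = mex{0} = 1
g(2) = mex{1} = 0
g(3) = mex{0} = 1
g(4) = mex{1} = 0
g(5) = mex{0} = 1
g(6) = mex{1} = 0
g(7) = mex{0} = 1
g(8) = mex{1} = 0
g(9) = mex{0} = 1
So g(9) = 1.
Stack C is a plain Nim stack of size 14, so its Grundy value is 14.
For stack D, compute g(0), g(1), … with moves {2, 7}:
g(0) = mex{} = 0
g(1) = mex{} = 0
g(2) = mex{0} = 1
g(3) = mex{0} = 1
g(4) = mex{1} = 0
g(5) = mex{1} = 0
g(6) = mex{0} = 1
g(7) = mex{0} = 1
g(8) = mex{0,1} = 2
g(9) = mex{1} = 0
g(10) = mex{1,2} = 0
So g(10) = 0.
The value of a disjunctive sum is the nim-sum of the parts.
Combined value = 5 ⊕ 1 ⊕ 14 ⊕ 0 = 10.

10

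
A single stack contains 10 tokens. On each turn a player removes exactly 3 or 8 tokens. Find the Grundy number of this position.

Compute g(0), g(1), … for moves {3, 8}:
k:     0  1  2  3  4  5  6  7  8  9 10
g(k):  0  0  0  1  1  1  0  0  2  1  1
So g(10) = 1.

1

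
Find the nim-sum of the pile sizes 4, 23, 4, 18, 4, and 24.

25

Compute the nim-sum pairwise:
4 ^ 23 = 19
19 ^ 4 = 23
23 ^ 18 = 5
5 ^ 4 = 1
1 ^ 24 = 25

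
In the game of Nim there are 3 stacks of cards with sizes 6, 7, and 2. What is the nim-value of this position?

3

Nim-sum: 6 ⊕ 7 ⊕ 2 = 3.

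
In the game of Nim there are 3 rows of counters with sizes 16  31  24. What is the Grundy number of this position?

23

Nim-sum: 16 ^ 31 ^ 24 = 23.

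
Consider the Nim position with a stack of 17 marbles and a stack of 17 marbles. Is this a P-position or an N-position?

Compute the nim-sum pairwise:
17 ⊕ 17 = 0
The nim-sum is 0, so this is a P-position: the player to move is in a losing position under optimal play.

P-position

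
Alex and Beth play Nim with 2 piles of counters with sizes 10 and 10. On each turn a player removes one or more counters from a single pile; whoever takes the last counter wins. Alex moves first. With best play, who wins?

Beth wins

In binary:
  1010  (10)
  1010  (10)
  ----
  0000  (0)
The nim-sum is 0, so this is a P-position: the player to move is in a losing position under optimal play; Alex is about to move from it and so loses — Beth wins.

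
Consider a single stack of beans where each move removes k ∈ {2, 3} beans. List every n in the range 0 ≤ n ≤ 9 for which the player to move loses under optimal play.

Build the Grundy sequence with g(k) = mex{g(k−s) : s ∈ {2, 3}, s ≤ k}:
g(0) = mex{} = 0
g(1) = mex{} = 0
g(2) = mex{0} = 1
g(3) = mex{0} = 1
g(4) = mex{0,1} = 2
g(5) = mex{1} = 0
g(6) = mex{1,2} = 0
g(7) = mex{0,2} = 1
g(8) = mex{0} = 1
g(9) = mex{0,1} = 2
The P-positions (g = 0) in 0..9 are 0, 1, 5, 6.

0, 1, 5, 6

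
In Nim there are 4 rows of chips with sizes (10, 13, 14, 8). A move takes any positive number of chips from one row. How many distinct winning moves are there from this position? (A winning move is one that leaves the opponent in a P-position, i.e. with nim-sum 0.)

1

Nim-sum: 10 ^ 13 ^ 14 ^ 8 = 1.
The overall nim-sum is X = 1. A row of size p has a winning move iff p XOR X < p (reduce it to p XOR X).
  10: 10 XOR 1 = 11 ≥ 10 — no move.
  13: 13 XOR 1 = 12 < 13 — winning move (to 12).
  14: 14 XOR 1 = 15 ≥ 14 — no move.
  8: 8 XOR 1 = 9 ≥ 8 — no move.
That gives 1 winning move.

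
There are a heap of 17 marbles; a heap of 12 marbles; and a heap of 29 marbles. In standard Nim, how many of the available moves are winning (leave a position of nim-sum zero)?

0

In binary:
  10001  (17)
  01100  (12)
  11101  (29)
  -----
  00000  (0)
The nim-sum is already 0, so every move leaves a nonzero nim-sum — there are no winning moves.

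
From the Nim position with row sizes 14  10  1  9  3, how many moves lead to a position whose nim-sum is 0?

3

Compute the nim-sum pairwise:
14 ⊕ 10 = 4
4 ⊕ 1 = 5
5 ⊕ 9 = 12
12 ⊕ 3 = 15
The overall nim-sum is X = 15. A row of size p has a winning move iff p XOR X < p (reduce it to p XOR X).
  14: 14 XOR 15 = 1 < 14 — winning move (to 1).
  10: 10 XOR 15 = 5 < 10 — winning move (to 5).
  1: 1 XOR 15 = 14 ≥ 1 — no move.
  9: 9 XOR 15 = 6 < 9 — winning move (to 6).
  3: 3 XOR 15 = 12 ≥ 3 — no move.
That gives 3 winning moves.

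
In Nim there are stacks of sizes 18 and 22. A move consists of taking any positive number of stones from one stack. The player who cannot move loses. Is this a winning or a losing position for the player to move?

Winning position

Nim-sum: 18 XOR 22 = 4.
The nim-sum is 4 ≠ 0, so this is an N-position: the player to move can win.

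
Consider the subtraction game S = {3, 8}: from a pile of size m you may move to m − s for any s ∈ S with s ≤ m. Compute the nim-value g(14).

Compute g(0), g(1), … for moves {3, 8}:
g(0) = mex{} = 0
g(1) = mex{} = 0
g(2) = mex{} = 0
g(3) = mex{0} = 1
g(4) = mex{0} = 1
g(5) = mex{0} = 1
g(6) = mex{1} = 0
g(7) = mex{1} = 0
g(8) = mex{0,1} = 2
g(9) = mex{0} = 1
g(10) = mex{0} = 1
g(11) = mex{1,2} = 0
g(12) = mex{1} = 0
g(13) = mex{1} = 0
g(14) = mex{0} = 1
So g(14) = 1.

1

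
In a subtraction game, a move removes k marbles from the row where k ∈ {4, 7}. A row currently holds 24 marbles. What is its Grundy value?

0

Build the Grundy sequence with g(k) = mex{g(k−s) : s ∈ {4, 7}, s ≤ k}:
k:     0  1  2  3  4  5  6  7  8  9 10 11 12 13 14 15 16 17 18 19 20 21 22 23 24
g(k):  0  0  0  0  1  1  1  1  2  2  2  0  0  0  0  1  1  1  1  2  2  2  0  0  0
So g(24) = 0.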